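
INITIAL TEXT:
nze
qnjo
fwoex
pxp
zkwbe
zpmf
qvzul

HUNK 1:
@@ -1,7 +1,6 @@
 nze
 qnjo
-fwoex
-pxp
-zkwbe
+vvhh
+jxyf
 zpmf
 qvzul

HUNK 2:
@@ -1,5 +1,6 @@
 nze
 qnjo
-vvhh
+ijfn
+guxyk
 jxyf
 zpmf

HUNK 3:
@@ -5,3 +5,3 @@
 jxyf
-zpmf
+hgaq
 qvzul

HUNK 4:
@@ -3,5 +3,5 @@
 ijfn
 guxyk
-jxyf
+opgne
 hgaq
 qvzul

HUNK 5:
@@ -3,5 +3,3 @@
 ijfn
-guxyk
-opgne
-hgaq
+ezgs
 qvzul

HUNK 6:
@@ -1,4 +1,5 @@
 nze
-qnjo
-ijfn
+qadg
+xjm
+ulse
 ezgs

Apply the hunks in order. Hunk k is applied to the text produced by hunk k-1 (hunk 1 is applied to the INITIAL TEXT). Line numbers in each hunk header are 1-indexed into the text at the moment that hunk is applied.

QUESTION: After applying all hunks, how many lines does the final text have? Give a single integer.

Hunk 1: at line 1 remove [fwoex,pxp,zkwbe] add [vvhh,jxyf] -> 6 lines: nze qnjo vvhh jxyf zpmf qvzul
Hunk 2: at line 1 remove [vvhh] add [ijfn,guxyk] -> 7 lines: nze qnjo ijfn guxyk jxyf zpmf qvzul
Hunk 3: at line 5 remove [zpmf] add [hgaq] -> 7 lines: nze qnjo ijfn guxyk jxyf hgaq qvzul
Hunk 4: at line 3 remove [jxyf] add [opgne] -> 7 lines: nze qnjo ijfn guxyk opgne hgaq qvzul
Hunk 5: at line 3 remove [guxyk,opgne,hgaq] add [ezgs] -> 5 lines: nze qnjo ijfn ezgs qvzul
Hunk 6: at line 1 remove [qnjo,ijfn] add [qadg,xjm,ulse] -> 6 lines: nze qadg xjm ulse ezgs qvzul
Final line count: 6

Answer: 6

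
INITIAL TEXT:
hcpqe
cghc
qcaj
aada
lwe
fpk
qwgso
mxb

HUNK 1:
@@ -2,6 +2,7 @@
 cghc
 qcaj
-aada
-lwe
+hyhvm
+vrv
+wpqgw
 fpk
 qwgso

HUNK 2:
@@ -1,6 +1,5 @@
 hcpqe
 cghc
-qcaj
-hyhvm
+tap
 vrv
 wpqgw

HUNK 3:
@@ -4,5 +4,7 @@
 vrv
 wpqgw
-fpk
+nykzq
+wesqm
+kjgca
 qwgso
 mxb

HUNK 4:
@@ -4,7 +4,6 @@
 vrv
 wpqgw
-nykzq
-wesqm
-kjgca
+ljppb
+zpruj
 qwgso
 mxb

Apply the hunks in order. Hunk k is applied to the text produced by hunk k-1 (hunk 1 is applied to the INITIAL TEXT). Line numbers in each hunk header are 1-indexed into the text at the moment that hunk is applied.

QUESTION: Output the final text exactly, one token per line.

Answer: hcpqe
cghc
tap
vrv
wpqgw
ljppb
zpruj
qwgso
mxb

Derivation:
Hunk 1: at line 2 remove [aada,lwe] add [hyhvm,vrv,wpqgw] -> 9 lines: hcpqe cghc qcaj hyhvm vrv wpqgw fpk qwgso mxb
Hunk 2: at line 1 remove [qcaj,hyhvm] add [tap] -> 8 lines: hcpqe cghc tap vrv wpqgw fpk qwgso mxb
Hunk 3: at line 4 remove [fpk] add [nykzq,wesqm,kjgca] -> 10 lines: hcpqe cghc tap vrv wpqgw nykzq wesqm kjgca qwgso mxb
Hunk 4: at line 4 remove [nykzq,wesqm,kjgca] add [ljppb,zpruj] -> 9 lines: hcpqe cghc tap vrv wpqgw ljppb zpruj qwgso mxb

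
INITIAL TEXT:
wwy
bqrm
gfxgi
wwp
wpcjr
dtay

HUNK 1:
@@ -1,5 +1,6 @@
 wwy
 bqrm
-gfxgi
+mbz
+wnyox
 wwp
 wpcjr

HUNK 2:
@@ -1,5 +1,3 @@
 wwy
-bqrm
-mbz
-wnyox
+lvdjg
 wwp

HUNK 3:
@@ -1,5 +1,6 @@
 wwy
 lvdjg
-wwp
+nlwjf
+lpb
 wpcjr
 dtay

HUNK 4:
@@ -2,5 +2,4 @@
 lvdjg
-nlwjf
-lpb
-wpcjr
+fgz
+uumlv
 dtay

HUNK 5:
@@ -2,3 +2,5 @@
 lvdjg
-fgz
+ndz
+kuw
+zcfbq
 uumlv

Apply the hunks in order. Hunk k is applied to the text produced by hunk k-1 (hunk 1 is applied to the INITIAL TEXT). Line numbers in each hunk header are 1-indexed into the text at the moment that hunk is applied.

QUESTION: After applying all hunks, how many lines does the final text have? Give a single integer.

Hunk 1: at line 1 remove [gfxgi] add [mbz,wnyox] -> 7 lines: wwy bqrm mbz wnyox wwp wpcjr dtay
Hunk 2: at line 1 remove [bqrm,mbz,wnyox] add [lvdjg] -> 5 lines: wwy lvdjg wwp wpcjr dtay
Hunk 3: at line 1 remove [wwp] add [nlwjf,lpb] -> 6 lines: wwy lvdjg nlwjf lpb wpcjr dtay
Hunk 4: at line 2 remove [nlwjf,lpb,wpcjr] add [fgz,uumlv] -> 5 lines: wwy lvdjg fgz uumlv dtay
Hunk 5: at line 2 remove [fgz] add [ndz,kuw,zcfbq] -> 7 lines: wwy lvdjg ndz kuw zcfbq uumlv dtay
Final line count: 7

Answer: 7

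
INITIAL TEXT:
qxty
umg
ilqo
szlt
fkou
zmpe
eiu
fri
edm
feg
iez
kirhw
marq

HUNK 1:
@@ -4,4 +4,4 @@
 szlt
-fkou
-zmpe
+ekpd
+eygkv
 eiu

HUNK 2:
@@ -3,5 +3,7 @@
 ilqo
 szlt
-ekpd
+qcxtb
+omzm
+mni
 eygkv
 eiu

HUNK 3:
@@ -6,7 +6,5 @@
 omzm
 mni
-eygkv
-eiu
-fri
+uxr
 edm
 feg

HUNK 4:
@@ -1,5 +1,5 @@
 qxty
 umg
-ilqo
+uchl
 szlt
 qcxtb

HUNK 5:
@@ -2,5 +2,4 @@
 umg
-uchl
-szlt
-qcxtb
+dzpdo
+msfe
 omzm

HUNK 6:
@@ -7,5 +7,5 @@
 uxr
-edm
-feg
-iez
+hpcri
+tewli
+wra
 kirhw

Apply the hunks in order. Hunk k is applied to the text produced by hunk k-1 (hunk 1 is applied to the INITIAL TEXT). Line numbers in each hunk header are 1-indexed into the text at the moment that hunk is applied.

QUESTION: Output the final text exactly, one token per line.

Answer: qxty
umg
dzpdo
msfe
omzm
mni
uxr
hpcri
tewli
wra
kirhw
marq

Derivation:
Hunk 1: at line 4 remove [fkou,zmpe] add [ekpd,eygkv] -> 13 lines: qxty umg ilqo szlt ekpd eygkv eiu fri edm feg iez kirhw marq
Hunk 2: at line 3 remove [ekpd] add [qcxtb,omzm,mni] -> 15 lines: qxty umg ilqo szlt qcxtb omzm mni eygkv eiu fri edm feg iez kirhw marq
Hunk 3: at line 6 remove [eygkv,eiu,fri] add [uxr] -> 13 lines: qxty umg ilqo szlt qcxtb omzm mni uxr edm feg iez kirhw marq
Hunk 4: at line 1 remove [ilqo] add [uchl] -> 13 lines: qxty umg uchl szlt qcxtb omzm mni uxr edm feg iez kirhw marq
Hunk 5: at line 2 remove [uchl,szlt,qcxtb] add [dzpdo,msfe] -> 12 lines: qxty umg dzpdo msfe omzm mni uxr edm feg iez kirhw marq
Hunk 6: at line 7 remove [edm,feg,iez] add [hpcri,tewli,wra] -> 12 lines: qxty umg dzpdo msfe omzm mni uxr hpcri tewli wra kirhw marq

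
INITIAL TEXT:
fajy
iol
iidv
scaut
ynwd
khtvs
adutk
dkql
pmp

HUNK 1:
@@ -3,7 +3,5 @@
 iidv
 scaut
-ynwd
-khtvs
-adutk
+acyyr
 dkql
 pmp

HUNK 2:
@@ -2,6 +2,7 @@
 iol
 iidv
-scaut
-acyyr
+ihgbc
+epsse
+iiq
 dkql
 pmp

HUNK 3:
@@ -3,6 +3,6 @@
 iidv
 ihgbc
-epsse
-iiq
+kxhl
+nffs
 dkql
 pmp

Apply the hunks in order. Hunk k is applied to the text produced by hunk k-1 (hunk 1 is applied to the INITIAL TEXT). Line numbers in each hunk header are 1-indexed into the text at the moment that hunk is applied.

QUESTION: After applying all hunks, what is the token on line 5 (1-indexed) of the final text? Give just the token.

Hunk 1: at line 3 remove [ynwd,khtvs,adutk] add [acyyr] -> 7 lines: fajy iol iidv scaut acyyr dkql pmp
Hunk 2: at line 2 remove [scaut,acyyr] add [ihgbc,epsse,iiq] -> 8 lines: fajy iol iidv ihgbc epsse iiq dkql pmp
Hunk 3: at line 3 remove [epsse,iiq] add [kxhl,nffs] -> 8 lines: fajy iol iidv ihgbc kxhl nffs dkql pmp
Final line 5: kxhl

Answer: kxhl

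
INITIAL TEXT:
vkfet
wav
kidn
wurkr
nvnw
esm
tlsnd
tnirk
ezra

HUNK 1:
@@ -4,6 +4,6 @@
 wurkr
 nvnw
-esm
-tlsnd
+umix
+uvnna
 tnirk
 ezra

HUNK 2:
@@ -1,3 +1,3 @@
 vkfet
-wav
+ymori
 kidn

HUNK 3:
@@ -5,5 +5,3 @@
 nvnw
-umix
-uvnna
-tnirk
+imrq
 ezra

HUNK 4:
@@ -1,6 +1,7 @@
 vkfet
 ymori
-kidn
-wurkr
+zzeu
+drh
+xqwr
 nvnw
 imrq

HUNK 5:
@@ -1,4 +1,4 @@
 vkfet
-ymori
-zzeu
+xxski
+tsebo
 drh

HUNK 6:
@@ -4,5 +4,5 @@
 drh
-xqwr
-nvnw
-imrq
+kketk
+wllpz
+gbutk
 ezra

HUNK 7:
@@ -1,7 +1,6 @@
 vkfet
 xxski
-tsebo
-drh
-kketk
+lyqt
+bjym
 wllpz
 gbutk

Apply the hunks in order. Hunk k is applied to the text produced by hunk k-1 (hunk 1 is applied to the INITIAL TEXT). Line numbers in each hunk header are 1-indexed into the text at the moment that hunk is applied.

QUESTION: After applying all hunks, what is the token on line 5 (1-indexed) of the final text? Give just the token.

Hunk 1: at line 4 remove [esm,tlsnd] add [umix,uvnna] -> 9 lines: vkfet wav kidn wurkr nvnw umix uvnna tnirk ezra
Hunk 2: at line 1 remove [wav] add [ymori] -> 9 lines: vkfet ymori kidn wurkr nvnw umix uvnna tnirk ezra
Hunk 3: at line 5 remove [umix,uvnna,tnirk] add [imrq] -> 7 lines: vkfet ymori kidn wurkr nvnw imrq ezra
Hunk 4: at line 1 remove [kidn,wurkr] add [zzeu,drh,xqwr] -> 8 lines: vkfet ymori zzeu drh xqwr nvnw imrq ezra
Hunk 5: at line 1 remove [ymori,zzeu] add [xxski,tsebo] -> 8 lines: vkfet xxski tsebo drh xqwr nvnw imrq ezra
Hunk 6: at line 4 remove [xqwr,nvnw,imrq] add [kketk,wllpz,gbutk] -> 8 lines: vkfet xxski tsebo drh kketk wllpz gbutk ezra
Hunk 7: at line 1 remove [tsebo,drh,kketk] add [lyqt,bjym] -> 7 lines: vkfet xxski lyqt bjym wllpz gbutk ezra
Final line 5: wllpz

Answer: wllpz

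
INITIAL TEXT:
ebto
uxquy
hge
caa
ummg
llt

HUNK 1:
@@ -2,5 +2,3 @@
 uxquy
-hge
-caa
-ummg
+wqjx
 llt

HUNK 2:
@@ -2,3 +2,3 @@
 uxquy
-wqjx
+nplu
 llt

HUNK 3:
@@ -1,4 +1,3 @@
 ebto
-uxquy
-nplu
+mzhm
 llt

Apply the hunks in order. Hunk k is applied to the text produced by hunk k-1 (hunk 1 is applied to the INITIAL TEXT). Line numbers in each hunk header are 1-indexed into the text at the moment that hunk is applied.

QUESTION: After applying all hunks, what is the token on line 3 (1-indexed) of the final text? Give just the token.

Hunk 1: at line 2 remove [hge,caa,ummg] add [wqjx] -> 4 lines: ebto uxquy wqjx llt
Hunk 2: at line 2 remove [wqjx] add [nplu] -> 4 lines: ebto uxquy nplu llt
Hunk 3: at line 1 remove [uxquy,nplu] add [mzhm] -> 3 lines: ebto mzhm llt
Final line 3: llt

Answer: llt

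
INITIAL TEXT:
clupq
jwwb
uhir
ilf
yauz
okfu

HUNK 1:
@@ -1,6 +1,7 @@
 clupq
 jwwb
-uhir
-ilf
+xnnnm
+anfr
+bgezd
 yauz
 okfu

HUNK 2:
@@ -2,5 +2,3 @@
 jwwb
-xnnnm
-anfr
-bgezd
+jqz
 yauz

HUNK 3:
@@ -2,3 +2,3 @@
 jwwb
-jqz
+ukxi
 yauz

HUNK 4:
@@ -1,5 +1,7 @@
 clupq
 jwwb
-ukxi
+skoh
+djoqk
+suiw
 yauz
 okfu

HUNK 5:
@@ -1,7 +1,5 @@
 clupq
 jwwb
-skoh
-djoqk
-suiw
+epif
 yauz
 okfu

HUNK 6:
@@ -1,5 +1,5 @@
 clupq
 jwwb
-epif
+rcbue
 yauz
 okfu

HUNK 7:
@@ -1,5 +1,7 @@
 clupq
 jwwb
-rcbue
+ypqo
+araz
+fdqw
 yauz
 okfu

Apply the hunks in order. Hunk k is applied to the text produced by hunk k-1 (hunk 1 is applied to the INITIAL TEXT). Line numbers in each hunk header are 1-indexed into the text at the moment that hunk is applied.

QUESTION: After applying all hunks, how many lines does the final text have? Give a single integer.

Answer: 7

Derivation:
Hunk 1: at line 1 remove [uhir,ilf] add [xnnnm,anfr,bgezd] -> 7 lines: clupq jwwb xnnnm anfr bgezd yauz okfu
Hunk 2: at line 2 remove [xnnnm,anfr,bgezd] add [jqz] -> 5 lines: clupq jwwb jqz yauz okfu
Hunk 3: at line 2 remove [jqz] add [ukxi] -> 5 lines: clupq jwwb ukxi yauz okfu
Hunk 4: at line 1 remove [ukxi] add [skoh,djoqk,suiw] -> 7 lines: clupq jwwb skoh djoqk suiw yauz okfu
Hunk 5: at line 1 remove [skoh,djoqk,suiw] add [epif] -> 5 lines: clupq jwwb epif yauz okfu
Hunk 6: at line 1 remove [epif] add [rcbue] -> 5 lines: clupq jwwb rcbue yauz okfu
Hunk 7: at line 1 remove [rcbue] add [ypqo,araz,fdqw] -> 7 lines: clupq jwwb ypqo araz fdqw yauz okfu
Final line count: 7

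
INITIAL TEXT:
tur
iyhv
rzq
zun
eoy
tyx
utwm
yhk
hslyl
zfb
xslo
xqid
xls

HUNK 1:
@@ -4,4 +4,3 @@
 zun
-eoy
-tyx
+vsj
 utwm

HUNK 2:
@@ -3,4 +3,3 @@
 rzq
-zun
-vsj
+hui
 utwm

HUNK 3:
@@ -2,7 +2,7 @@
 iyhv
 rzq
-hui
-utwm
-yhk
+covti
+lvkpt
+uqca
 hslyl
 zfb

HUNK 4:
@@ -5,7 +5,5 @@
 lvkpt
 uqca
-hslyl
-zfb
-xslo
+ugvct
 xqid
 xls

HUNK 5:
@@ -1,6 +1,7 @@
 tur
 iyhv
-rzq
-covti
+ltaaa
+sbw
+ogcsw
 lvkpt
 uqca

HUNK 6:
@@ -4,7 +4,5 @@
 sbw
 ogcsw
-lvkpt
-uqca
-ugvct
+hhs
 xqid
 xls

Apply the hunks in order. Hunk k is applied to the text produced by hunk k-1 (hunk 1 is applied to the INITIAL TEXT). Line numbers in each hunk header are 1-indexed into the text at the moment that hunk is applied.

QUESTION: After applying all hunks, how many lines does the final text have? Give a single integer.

Answer: 8

Derivation:
Hunk 1: at line 4 remove [eoy,tyx] add [vsj] -> 12 lines: tur iyhv rzq zun vsj utwm yhk hslyl zfb xslo xqid xls
Hunk 2: at line 3 remove [zun,vsj] add [hui] -> 11 lines: tur iyhv rzq hui utwm yhk hslyl zfb xslo xqid xls
Hunk 3: at line 2 remove [hui,utwm,yhk] add [covti,lvkpt,uqca] -> 11 lines: tur iyhv rzq covti lvkpt uqca hslyl zfb xslo xqid xls
Hunk 4: at line 5 remove [hslyl,zfb,xslo] add [ugvct] -> 9 lines: tur iyhv rzq covti lvkpt uqca ugvct xqid xls
Hunk 5: at line 1 remove [rzq,covti] add [ltaaa,sbw,ogcsw] -> 10 lines: tur iyhv ltaaa sbw ogcsw lvkpt uqca ugvct xqid xls
Hunk 6: at line 4 remove [lvkpt,uqca,ugvct] add [hhs] -> 8 lines: tur iyhv ltaaa sbw ogcsw hhs xqid xls
Final line count: 8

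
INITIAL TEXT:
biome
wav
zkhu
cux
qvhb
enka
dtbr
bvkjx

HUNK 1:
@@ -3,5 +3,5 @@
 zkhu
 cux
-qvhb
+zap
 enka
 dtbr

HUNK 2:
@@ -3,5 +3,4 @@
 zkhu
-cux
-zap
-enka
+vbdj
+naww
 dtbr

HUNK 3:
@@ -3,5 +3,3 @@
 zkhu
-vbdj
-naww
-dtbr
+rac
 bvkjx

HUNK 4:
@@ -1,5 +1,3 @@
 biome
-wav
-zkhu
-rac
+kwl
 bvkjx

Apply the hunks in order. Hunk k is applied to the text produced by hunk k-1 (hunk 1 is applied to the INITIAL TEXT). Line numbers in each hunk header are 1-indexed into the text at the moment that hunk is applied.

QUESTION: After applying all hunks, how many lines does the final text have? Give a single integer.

Hunk 1: at line 3 remove [qvhb] add [zap] -> 8 lines: biome wav zkhu cux zap enka dtbr bvkjx
Hunk 2: at line 3 remove [cux,zap,enka] add [vbdj,naww] -> 7 lines: biome wav zkhu vbdj naww dtbr bvkjx
Hunk 3: at line 3 remove [vbdj,naww,dtbr] add [rac] -> 5 lines: biome wav zkhu rac bvkjx
Hunk 4: at line 1 remove [wav,zkhu,rac] add [kwl] -> 3 lines: biome kwl bvkjx
Final line count: 3

Answer: 3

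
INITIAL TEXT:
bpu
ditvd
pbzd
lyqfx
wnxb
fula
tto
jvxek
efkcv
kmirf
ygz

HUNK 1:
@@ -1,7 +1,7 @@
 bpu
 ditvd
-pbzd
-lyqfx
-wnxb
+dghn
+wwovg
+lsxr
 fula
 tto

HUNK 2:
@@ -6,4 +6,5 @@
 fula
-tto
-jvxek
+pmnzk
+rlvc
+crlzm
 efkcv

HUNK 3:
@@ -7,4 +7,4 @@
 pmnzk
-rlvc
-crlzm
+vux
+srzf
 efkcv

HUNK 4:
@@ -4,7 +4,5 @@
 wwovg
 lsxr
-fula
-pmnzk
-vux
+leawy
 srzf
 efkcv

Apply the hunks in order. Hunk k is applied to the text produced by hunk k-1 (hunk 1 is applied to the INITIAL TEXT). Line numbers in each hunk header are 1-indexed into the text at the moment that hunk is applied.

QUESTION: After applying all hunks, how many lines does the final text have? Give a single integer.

Hunk 1: at line 1 remove [pbzd,lyqfx,wnxb] add [dghn,wwovg,lsxr] -> 11 lines: bpu ditvd dghn wwovg lsxr fula tto jvxek efkcv kmirf ygz
Hunk 2: at line 6 remove [tto,jvxek] add [pmnzk,rlvc,crlzm] -> 12 lines: bpu ditvd dghn wwovg lsxr fula pmnzk rlvc crlzm efkcv kmirf ygz
Hunk 3: at line 7 remove [rlvc,crlzm] add [vux,srzf] -> 12 lines: bpu ditvd dghn wwovg lsxr fula pmnzk vux srzf efkcv kmirf ygz
Hunk 4: at line 4 remove [fula,pmnzk,vux] add [leawy] -> 10 lines: bpu ditvd dghn wwovg lsxr leawy srzf efkcv kmirf ygz
Final line count: 10

Answer: 10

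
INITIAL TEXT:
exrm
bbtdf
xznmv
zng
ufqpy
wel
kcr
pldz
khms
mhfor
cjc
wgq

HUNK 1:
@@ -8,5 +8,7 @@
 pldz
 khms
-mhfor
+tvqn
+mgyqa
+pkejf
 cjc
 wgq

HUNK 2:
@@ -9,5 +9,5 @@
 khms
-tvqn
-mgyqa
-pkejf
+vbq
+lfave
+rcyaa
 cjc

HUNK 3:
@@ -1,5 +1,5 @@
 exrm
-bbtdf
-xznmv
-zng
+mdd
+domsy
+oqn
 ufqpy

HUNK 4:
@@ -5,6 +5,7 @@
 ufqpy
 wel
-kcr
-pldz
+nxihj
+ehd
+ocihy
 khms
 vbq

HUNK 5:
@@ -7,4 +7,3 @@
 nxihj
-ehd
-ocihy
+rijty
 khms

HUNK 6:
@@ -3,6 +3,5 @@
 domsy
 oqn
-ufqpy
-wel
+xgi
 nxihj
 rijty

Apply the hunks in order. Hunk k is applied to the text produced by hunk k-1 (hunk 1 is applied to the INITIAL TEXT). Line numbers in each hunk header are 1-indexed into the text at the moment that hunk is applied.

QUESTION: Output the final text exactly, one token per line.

Answer: exrm
mdd
domsy
oqn
xgi
nxihj
rijty
khms
vbq
lfave
rcyaa
cjc
wgq

Derivation:
Hunk 1: at line 8 remove [mhfor] add [tvqn,mgyqa,pkejf] -> 14 lines: exrm bbtdf xznmv zng ufqpy wel kcr pldz khms tvqn mgyqa pkejf cjc wgq
Hunk 2: at line 9 remove [tvqn,mgyqa,pkejf] add [vbq,lfave,rcyaa] -> 14 lines: exrm bbtdf xznmv zng ufqpy wel kcr pldz khms vbq lfave rcyaa cjc wgq
Hunk 3: at line 1 remove [bbtdf,xznmv,zng] add [mdd,domsy,oqn] -> 14 lines: exrm mdd domsy oqn ufqpy wel kcr pldz khms vbq lfave rcyaa cjc wgq
Hunk 4: at line 5 remove [kcr,pldz] add [nxihj,ehd,ocihy] -> 15 lines: exrm mdd domsy oqn ufqpy wel nxihj ehd ocihy khms vbq lfave rcyaa cjc wgq
Hunk 5: at line 7 remove [ehd,ocihy] add [rijty] -> 14 lines: exrm mdd domsy oqn ufqpy wel nxihj rijty khms vbq lfave rcyaa cjc wgq
Hunk 6: at line 3 remove [ufqpy,wel] add [xgi] -> 13 lines: exrm mdd domsy oqn xgi nxihj rijty khms vbq lfave rcyaa cjc wgq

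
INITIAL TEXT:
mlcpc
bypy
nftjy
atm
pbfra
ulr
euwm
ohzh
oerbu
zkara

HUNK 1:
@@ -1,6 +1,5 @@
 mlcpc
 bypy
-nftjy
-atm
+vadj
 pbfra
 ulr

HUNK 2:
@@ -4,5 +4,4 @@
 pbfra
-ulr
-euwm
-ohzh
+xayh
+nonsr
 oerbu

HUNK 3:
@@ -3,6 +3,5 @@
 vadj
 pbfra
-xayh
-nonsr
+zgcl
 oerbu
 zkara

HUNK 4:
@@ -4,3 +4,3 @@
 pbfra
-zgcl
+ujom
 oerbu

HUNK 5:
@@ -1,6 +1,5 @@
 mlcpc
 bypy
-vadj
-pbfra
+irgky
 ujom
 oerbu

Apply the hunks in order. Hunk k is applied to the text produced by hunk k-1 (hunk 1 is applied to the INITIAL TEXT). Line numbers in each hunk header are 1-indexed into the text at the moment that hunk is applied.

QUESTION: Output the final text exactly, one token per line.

Hunk 1: at line 1 remove [nftjy,atm] add [vadj] -> 9 lines: mlcpc bypy vadj pbfra ulr euwm ohzh oerbu zkara
Hunk 2: at line 4 remove [ulr,euwm,ohzh] add [xayh,nonsr] -> 8 lines: mlcpc bypy vadj pbfra xayh nonsr oerbu zkara
Hunk 3: at line 3 remove [xayh,nonsr] add [zgcl] -> 7 lines: mlcpc bypy vadj pbfra zgcl oerbu zkara
Hunk 4: at line 4 remove [zgcl] add [ujom] -> 7 lines: mlcpc bypy vadj pbfra ujom oerbu zkara
Hunk 5: at line 1 remove [vadj,pbfra] add [irgky] -> 6 lines: mlcpc bypy irgky ujom oerbu zkara

Answer: mlcpc
bypy
irgky
ujom
oerbu
zkara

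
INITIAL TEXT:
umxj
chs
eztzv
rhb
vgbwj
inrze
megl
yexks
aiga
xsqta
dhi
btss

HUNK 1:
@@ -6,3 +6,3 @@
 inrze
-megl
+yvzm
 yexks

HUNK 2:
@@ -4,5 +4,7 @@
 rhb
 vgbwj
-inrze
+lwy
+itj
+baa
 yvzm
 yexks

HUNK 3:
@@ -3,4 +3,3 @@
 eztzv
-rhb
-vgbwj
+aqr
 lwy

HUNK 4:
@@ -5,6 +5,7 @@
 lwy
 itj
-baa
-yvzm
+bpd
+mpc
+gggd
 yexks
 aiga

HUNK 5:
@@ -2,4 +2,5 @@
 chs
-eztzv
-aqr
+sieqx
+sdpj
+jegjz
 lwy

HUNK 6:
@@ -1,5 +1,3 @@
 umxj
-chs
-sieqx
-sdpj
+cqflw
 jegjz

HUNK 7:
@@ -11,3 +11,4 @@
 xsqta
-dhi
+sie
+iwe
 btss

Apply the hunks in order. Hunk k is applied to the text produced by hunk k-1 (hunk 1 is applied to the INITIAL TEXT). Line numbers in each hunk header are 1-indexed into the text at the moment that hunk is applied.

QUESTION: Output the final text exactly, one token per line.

Hunk 1: at line 6 remove [megl] add [yvzm] -> 12 lines: umxj chs eztzv rhb vgbwj inrze yvzm yexks aiga xsqta dhi btss
Hunk 2: at line 4 remove [inrze] add [lwy,itj,baa] -> 14 lines: umxj chs eztzv rhb vgbwj lwy itj baa yvzm yexks aiga xsqta dhi btss
Hunk 3: at line 3 remove [rhb,vgbwj] add [aqr] -> 13 lines: umxj chs eztzv aqr lwy itj baa yvzm yexks aiga xsqta dhi btss
Hunk 4: at line 5 remove [baa,yvzm] add [bpd,mpc,gggd] -> 14 lines: umxj chs eztzv aqr lwy itj bpd mpc gggd yexks aiga xsqta dhi btss
Hunk 5: at line 2 remove [eztzv,aqr] add [sieqx,sdpj,jegjz] -> 15 lines: umxj chs sieqx sdpj jegjz lwy itj bpd mpc gggd yexks aiga xsqta dhi btss
Hunk 6: at line 1 remove [chs,sieqx,sdpj] add [cqflw] -> 13 lines: umxj cqflw jegjz lwy itj bpd mpc gggd yexks aiga xsqta dhi btss
Hunk 7: at line 11 remove [dhi] add [sie,iwe] -> 14 lines: umxj cqflw jegjz lwy itj bpd mpc gggd yexks aiga xsqta sie iwe btss

Answer: umxj
cqflw
jegjz
lwy
itj
bpd
mpc
gggd
yexks
aiga
xsqta
sie
iwe
btss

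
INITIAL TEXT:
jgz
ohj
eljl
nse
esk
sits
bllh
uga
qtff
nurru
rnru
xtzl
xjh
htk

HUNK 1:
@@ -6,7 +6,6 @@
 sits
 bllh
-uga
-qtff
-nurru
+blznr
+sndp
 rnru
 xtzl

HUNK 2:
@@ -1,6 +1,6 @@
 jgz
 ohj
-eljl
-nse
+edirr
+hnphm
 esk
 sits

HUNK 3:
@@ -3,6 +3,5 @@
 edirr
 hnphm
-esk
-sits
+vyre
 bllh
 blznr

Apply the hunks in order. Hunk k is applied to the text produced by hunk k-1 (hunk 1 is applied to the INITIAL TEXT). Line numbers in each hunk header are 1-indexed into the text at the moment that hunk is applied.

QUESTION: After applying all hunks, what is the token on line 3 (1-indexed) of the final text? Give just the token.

Hunk 1: at line 6 remove [uga,qtff,nurru] add [blznr,sndp] -> 13 lines: jgz ohj eljl nse esk sits bllh blznr sndp rnru xtzl xjh htk
Hunk 2: at line 1 remove [eljl,nse] add [edirr,hnphm] -> 13 lines: jgz ohj edirr hnphm esk sits bllh blznr sndp rnru xtzl xjh htk
Hunk 3: at line 3 remove [esk,sits] add [vyre] -> 12 lines: jgz ohj edirr hnphm vyre bllh blznr sndp rnru xtzl xjh htk
Final line 3: edirr

Answer: edirr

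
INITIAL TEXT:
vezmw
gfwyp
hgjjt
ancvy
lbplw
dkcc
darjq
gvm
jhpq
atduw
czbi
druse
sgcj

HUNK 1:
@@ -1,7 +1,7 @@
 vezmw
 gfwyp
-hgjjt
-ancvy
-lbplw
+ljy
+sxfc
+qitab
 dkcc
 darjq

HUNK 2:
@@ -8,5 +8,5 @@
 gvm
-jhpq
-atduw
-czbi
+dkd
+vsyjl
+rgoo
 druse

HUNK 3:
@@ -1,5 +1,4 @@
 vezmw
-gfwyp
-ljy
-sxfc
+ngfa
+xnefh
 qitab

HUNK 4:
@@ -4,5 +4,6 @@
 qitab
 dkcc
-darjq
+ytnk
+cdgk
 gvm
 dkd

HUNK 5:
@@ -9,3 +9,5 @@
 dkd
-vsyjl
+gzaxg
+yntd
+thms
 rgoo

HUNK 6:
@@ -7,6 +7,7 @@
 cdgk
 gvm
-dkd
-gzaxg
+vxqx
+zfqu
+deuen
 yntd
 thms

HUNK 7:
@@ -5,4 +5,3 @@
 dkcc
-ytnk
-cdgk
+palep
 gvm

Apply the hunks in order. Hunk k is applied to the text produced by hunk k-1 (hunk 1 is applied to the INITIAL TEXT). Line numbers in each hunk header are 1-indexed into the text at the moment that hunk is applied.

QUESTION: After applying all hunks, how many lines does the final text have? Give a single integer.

Hunk 1: at line 1 remove [hgjjt,ancvy,lbplw] add [ljy,sxfc,qitab] -> 13 lines: vezmw gfwyp ljy sxfc qitab dkcc darjq gvm jhpq atduw czbi druse sgcj
Hunk 2: at line 8 remove [jhpq,atduw,czbi] add [dkd,vsyjl,rgoo] -> 13 lines: vezmw gfwyp ljy sxfc qitab dkcc darjq gvm dkd vsyjl rgoo druse sgcj
Hunk 3: at line 1 remove [gfwyp,ljy,sxfc] add [ngfa,xnefh] -> 12 lines: vezmw ngfa xnefh qitab dkcc darjq gvm dkd vsyjl rgoo druse sgcj
Hunk 4: at line 4 remove [darjq] add [ytnk,cdgk] -> 13 lines: vezmw ngfa xnefh qitab dkcc ytnk cdgk gvm dkd vsyjl rgoo druse sgcj
Hunk 5: at line 9 remove [vsyjl] add [gzaxg,yntd,thms] -> 15 lines: vezmw ngfa xnefh qitab dkcc ytnk cdgk gvm dkd gzaxg yntd thms rgoo druse sgcj
Hunk 6: at line 7 remove [dkd,gzaxg] add [vxqx,zfqu,deuen] -> 16 lines: vezmw ngfa xnefh qitab dkcc ytnk cdgk gvm vxqx zfqu deuen yntd thms rgoo druse sgcj
Hunk 7: at line 5 remove [ytnk,cdgk] add [palep] -> 15 lines: vezmw ngfa xnefh qitab dkcc palep gvm vxqx zfqu deuen yntd thms rgoo druse sgcj
Final line count: 15

Answer: 15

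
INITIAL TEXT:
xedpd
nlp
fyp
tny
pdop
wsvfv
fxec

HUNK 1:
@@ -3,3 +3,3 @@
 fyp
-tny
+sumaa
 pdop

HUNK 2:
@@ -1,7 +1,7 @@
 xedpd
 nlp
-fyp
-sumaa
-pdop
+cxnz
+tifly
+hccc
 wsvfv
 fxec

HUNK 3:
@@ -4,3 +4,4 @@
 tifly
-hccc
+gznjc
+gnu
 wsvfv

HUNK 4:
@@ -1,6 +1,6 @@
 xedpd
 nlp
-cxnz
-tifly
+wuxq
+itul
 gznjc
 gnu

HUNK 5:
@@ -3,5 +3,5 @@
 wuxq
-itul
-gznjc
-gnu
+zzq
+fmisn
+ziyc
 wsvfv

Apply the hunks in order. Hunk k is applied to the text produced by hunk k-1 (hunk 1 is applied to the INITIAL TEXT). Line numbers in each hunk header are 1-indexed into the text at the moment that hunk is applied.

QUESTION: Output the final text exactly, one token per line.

Answer: xedpd
nlp
wuxq
zzq
fmisn
ziyc
wsvfv
fxec

Derivation:
Hunk 1: at line 3 remove [tny] add [sumaa] -> 7 lines: xedpd nlp fyp sumaa pdop wsvfv fxec
Hunk 2: at line 1 remove [fyp,sumaa,pdop] add [cxnz,tifly,hccc] -> 7 lines: xedpd nlp cxnz tifly hccc wsvfv fxec
Hunk 3: at line 4 remove [hccc] add [gznjc,gnu] -> 8 lines: xedpd nlp cxnz tifly gznjc gnu wsvfv fxec
Hunk 4: at line 1 remove [cxnz,tifly] add [wuxq,itul] -> 8 lines: xedpd nlp wuxq itul gznjc gnu wsvfv fxec
Hunk 5: at line 3 remove [itul,gznjc,gnu] add [zzq,fmisn,ziyc] -> 8 lines: xedpd nlp wuxq zzq fmisn ziyc wsvfv fxec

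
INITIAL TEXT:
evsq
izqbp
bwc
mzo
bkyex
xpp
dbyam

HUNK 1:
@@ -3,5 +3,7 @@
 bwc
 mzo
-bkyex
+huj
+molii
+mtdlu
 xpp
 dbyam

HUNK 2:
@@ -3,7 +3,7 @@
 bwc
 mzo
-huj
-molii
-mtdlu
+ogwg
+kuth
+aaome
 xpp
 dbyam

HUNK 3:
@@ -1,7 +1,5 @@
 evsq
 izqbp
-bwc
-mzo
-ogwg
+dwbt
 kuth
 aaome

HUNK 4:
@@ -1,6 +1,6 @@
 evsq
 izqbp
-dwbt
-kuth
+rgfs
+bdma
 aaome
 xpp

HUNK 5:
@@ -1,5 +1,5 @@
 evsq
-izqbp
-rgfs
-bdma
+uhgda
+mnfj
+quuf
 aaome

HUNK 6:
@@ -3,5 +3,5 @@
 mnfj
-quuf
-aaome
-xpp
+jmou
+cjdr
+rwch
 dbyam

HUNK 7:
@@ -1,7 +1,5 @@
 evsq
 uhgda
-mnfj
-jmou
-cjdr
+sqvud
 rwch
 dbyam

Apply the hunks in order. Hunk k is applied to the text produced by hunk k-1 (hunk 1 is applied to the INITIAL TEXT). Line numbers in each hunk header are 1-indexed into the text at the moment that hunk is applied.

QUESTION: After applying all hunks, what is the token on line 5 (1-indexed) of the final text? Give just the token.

Answer: dbyam

Derivation:
Hunk 1: at line 3 remove [bkyex] add [huj,molii,mtdlu] -> 9 lines: evsq izqbp bwc mzo huj molii mtdlu xpp dbyam
Hunk 2: at line 3 remove [huj,molii,mtdlu] add [ogwg,kuth,aaome] -> 9 lines: evsq izqbp bwc mzo ogwg kuth aaome xpp dbyam
Hunk 3: at line 1 remove [bwc,mzo,ogwg] add [dwbt] -> 7 lines: evsq izqbp dwbt kuth aaome xpp dbyam
Hunk 4: at line 1 remove [dwbt,kuth] add [rgfs,bdma] -> 7 lines: evsq izqbp rgfs bdma aaome xpp dbyam
Hunk 5: at line 1 remove [izqbp,rgfs,bdma] add [uhgda,mnfj,quuf] -> 7 lines: evsq uhgda mnfj quuf aaome xpp dbyam
Hunk 6: at line 3 remove [quuf,aaome,xpp] add [jmou,cjdr,rwch] -> 7 lines: evsq uhgda mnfj jmou cjdr rwch dbyam
Hunk 7: at line 1 remove [mnfj,jmou,cjdr] add [sqvud] -> 5 lines: evsq uhgda sqvud rwch dbyam
Final line 5: dbyam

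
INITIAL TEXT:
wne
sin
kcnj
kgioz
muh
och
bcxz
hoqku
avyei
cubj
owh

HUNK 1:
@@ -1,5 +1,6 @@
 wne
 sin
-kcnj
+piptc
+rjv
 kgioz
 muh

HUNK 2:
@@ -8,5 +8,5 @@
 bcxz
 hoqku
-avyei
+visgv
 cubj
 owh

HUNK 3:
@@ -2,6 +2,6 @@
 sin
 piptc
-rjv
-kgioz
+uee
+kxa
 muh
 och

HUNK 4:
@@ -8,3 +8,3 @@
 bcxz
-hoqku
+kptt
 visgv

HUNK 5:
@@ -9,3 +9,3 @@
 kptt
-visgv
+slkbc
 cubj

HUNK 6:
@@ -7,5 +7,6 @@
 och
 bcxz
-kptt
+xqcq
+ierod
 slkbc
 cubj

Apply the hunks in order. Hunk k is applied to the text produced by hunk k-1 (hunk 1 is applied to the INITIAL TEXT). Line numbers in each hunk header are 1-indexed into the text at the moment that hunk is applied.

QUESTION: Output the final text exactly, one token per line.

Answer: wne
sin
piptc
uee
kxa
muh
och
bcxz
xqcq
ierod
slkbc
cubj
owh

Derivation:
Hunk 1: at line 1 remove [kcnj] add [piptc,rjv] -> 12 lines: wne sin piptc rjv kgioz muh och bcxz hoqku avyei cubj owh
Hunk 2: at line 8 remove [avyei] add [visgv] -> 12 lines: wne sin piptc rjv kgioz muh och bcxz hoqku visgv cubj owh
Hunk 3: at line 2 remove [rjv,kgioz] add [uee,kxa] -> 12 lines: wne sin piptc uee kxa muh och bcxz hoqku visgv cubj owh
Hunk 4: at line 8 remove [hoqku] add [kptt] -> 12 lines: wne sin piptc uee kxa muh och bcxz kptt visgv cubj owh
Hunk 5: at line 9 remove [visgv] add [slkbc] -> 12 lines: wne sin piptc uee kxa muh och bcxz kptt slkbc cubj owh
Hunk 6: at line 7 remove [kptt] add [xqcq,ierod] -> 13 lines: wne sin piptc uee kxa muh och bcxz xqcq ierod slkbc cubj owh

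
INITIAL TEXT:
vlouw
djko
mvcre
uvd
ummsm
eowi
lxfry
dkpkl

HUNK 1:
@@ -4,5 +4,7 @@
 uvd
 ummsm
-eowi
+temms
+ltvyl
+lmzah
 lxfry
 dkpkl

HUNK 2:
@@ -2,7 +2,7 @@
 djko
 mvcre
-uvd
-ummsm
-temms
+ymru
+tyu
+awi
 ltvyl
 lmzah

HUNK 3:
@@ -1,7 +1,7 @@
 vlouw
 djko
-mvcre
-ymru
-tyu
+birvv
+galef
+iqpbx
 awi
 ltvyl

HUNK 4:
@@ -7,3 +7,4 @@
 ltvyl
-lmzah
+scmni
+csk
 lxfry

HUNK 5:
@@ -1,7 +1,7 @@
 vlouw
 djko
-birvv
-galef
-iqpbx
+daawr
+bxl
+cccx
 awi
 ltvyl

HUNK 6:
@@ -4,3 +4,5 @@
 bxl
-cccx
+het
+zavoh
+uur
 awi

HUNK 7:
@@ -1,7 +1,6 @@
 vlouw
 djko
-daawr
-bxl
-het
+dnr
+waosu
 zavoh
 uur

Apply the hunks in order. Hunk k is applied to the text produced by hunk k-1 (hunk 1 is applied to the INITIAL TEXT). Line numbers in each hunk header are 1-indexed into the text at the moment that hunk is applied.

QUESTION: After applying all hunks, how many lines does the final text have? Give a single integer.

Answer: 12

Derivation:
Hunk 1: at line 4 remove [eowi] add [temms,ltvyl,lmzah] -> 10 lines: vlouw djko mvcre uvd ummsm temms ltvyl lmzah lxfry dkpkl
Hunk 2: at line 2 remove [uvd,ummsm,temms] add [ymru,tyu,awi] -> 10 lines: vlouw djko mvcre ymru tyu awi ltvyl lmzah lxfry dkpkl
Hunk 3: at line 1 remove [mvcre,ymru,tyu] add [birvv,galef,iqpbx] -> 10 lines: vlouw djko birvv galef iqpbx awi ltvyl lmzah lxfry dkpkl
Hunk 4: at line 7 remove [lmzah] add [scmni,csk] -> 11 lines: vlouw djko birvv galef iqpbx awi ltvyl scmni csk lxfry dkpkl
Hunk 5: at line 1 remove [birvv,galef,iqpbx] add [daawr,bxl,cccx] -> 11 lines: vlouw djko daawr bxl cccx awi ltvyl scmni csk lxfry dkpkl
Hunk 6: at line 4 remove [cccx] add [het,zavoh,uur] -> 13 lines: vlouw djko daawr bxl het zavoh uur awi ltvyl scmni csk lxfry dkpkl
Hunk 7: at line 1 remove [daawr,bxl,het] add [dnr,waosu] -> 12 lines: vlouw djko dnr waosu zavoh uur awi ltvyl scmni csk lxfry dkpkl
Final line count: 12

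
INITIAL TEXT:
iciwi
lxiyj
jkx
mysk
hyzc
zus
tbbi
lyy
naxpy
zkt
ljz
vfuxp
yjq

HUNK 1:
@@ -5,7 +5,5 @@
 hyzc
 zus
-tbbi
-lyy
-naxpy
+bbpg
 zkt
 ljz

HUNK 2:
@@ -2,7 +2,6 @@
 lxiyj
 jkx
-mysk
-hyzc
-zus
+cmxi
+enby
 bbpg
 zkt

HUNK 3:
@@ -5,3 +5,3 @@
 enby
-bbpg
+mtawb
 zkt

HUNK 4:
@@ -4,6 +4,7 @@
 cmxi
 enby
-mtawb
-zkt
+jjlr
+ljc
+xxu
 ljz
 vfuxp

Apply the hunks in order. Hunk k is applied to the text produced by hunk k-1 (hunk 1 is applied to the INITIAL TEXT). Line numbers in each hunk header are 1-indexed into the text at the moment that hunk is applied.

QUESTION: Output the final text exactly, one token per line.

Hunk 1: at line 5 remove [tbbi,lyy,naxpy] add [bbpg] -> 11 lines: iciwi lxiyj jkx mysk hyzc zus bbpg zkt ljz vfuxp yjq
Hunk 2: at line 2 remove [mysk,hyzc,zus] add [cmxi,enby] -> 10 lines: iciwi lxiyj jkx cmxi enby bbpg zkt ljz vfuxp yjq
Hunk 3: at line 5 remove [bbpg] add [mtawb] -> 10 lines: iciwi lxiyj jkx cmxi enby mtawb zkt ljz vfuxp yjq
Hunk 4: at line 4 remove [mtawb,zkt] add [jjlr,ljc,xxu] -> 11 lines: iciwi lxiyj jkx cmxi enby jjlr ljc xxu ljz vfuxp yjq

Answer: iciwi
lxiyj
jkx
cmxi
enby
jjlr
ljc
xxu
ljz
vfuxp
yjq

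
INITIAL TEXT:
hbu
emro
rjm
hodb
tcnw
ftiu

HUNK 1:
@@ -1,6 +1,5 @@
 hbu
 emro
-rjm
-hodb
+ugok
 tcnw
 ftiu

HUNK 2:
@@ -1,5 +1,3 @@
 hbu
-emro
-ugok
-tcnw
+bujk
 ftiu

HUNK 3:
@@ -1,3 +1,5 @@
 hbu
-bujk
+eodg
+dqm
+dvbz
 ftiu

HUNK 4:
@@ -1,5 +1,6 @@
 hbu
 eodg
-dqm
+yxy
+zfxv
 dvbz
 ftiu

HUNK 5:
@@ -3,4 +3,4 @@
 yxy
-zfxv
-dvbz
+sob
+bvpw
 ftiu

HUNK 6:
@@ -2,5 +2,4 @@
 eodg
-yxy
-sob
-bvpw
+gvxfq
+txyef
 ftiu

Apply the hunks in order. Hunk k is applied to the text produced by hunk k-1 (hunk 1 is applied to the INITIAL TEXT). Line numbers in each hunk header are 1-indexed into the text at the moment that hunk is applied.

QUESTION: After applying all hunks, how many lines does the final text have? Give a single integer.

Hunk 1: at line 1 remove [rjm,hodb] add [ugok] -> 5 lines: hbu emro ugok tcnw ftiu
Hunk 2: at line 1 remove [emro,ugok,tcnw] add [bujk] -> 3 lines: hbu bujk ftiu
Hunk 3: at line 1 remove [bujk] add [eodg,dqm,dvbz] -> 5 lines: hbu eodg dqm dvbz ftiu
Hunk 4: at line 1 remove [dqm] add [yxy,zfxv] -> 6 lines: hbu eodg yxy zfxv dvbz ftiu
Hunk 5: at line 3 remove [zfxv,dvbz] add [sob,bvpw] -> 6 lines: hbu eodg yxy sob bvpw ftiu
Hunk 6: at line 2 remove [yxy,sob,bvpw] add [gvxfq,txyef] -> 5 lines: hbu eodg gvxfq txyef ftiu
Final line count: 5

Answer: 5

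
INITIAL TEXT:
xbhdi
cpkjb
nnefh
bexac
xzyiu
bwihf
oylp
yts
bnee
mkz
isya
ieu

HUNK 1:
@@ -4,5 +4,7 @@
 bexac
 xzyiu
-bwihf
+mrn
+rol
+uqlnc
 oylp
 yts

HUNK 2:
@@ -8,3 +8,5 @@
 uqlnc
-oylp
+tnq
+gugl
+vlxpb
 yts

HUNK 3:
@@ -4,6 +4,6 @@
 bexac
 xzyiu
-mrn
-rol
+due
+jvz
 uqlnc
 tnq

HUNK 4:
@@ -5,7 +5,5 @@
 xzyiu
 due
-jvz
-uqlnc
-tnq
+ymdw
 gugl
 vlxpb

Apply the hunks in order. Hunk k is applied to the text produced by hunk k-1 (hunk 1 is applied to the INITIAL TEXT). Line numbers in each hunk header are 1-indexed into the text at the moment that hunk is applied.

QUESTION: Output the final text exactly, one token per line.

Answer: xbhdi
cpkjb
nnefh
bexac
xzyiu
due
ymdw
gugl
vlxpb
yts
bnee
mkz
isya
ieu

Derivation:
Hunk 1: at line 4 remove [bwihf] add [mrn,rol,uqlnc] -> 14 lines: xbhdi cpkjb nnefh bexac xzyiu mrn rol uqlnc oylp yts bnee mkz isya ieu
Hunk 2: at line 8 remove [oylp] add [tnq,gugl,vlxpb] -> 16 lines: xbhdi cpkjb nnefh bexac xzyiu mrn rol uqlnc tnq gugl vlxpb yts bnee mkz isya ieu
Hunk 3: at line 4 remove [mrn,rol] add [due,jvz] -> 16 lines: xbhdi cpkjb nnefh bexac xzyiu due jvz uqlnc tnq gugl vlxpb yts bnee mkz isya ieu
Hunk 4: at line 5 remove [jvz,uqlnc,tnq] add [ymdw] -> 14 lines: xbhdi cpkjb nnefh bexac xzyiu due ymdw gugl vlxpb yts bnee mkz isya ieu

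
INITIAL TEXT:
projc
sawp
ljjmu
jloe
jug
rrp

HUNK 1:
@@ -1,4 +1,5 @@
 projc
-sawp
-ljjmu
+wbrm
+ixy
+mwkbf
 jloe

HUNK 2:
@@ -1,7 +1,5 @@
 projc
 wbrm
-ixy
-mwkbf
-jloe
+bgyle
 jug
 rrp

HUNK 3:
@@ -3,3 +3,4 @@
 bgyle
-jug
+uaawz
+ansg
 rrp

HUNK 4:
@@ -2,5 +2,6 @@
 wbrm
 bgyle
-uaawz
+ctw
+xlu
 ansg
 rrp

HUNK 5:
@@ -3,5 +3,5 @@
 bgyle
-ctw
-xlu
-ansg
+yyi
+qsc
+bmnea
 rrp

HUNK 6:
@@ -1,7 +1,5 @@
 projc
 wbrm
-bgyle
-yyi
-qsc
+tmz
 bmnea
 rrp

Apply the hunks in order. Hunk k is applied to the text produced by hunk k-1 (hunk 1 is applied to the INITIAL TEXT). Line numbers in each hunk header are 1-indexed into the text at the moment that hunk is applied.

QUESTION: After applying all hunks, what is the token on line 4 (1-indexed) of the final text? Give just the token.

Hunk 1: at line 1 remove [sawp,ljjmu] add [wbrm,ixy,mwkbf] -> 7 lines: projc wbrm ixy mwkbf jloe jug rrp
Hunk 2: at line 1 remove [ixy,mwkbf,jloe] add [bgyle] -> 5 lines: projc wbrm bgyle jug rrp
Hunk 3: at line 3 remove [jug] add [uaawz,ansg] -> 6 lines: projc wbrm bgyle uaawz ansg rrp
Hunk 4: at line 2 remove [uaawz] add [ctw,xlu] -> 7 lines: projc wbrm bgyle ctw xlu ansg rrp
Hunk 5: at line 3 remove [ctw,xlu,ansg] add [yyi,qsc,bmnea] -> 7 lines: projc wbrm bgyle yyi qsc bmnea rrp
Hunk 6: at line 1 remove [bgyle,yyi,qsc] add [tmz] -> 5 lines: projc wbrm tmz bmnea rrp
Final line 4: bmnea

Answer: bmnea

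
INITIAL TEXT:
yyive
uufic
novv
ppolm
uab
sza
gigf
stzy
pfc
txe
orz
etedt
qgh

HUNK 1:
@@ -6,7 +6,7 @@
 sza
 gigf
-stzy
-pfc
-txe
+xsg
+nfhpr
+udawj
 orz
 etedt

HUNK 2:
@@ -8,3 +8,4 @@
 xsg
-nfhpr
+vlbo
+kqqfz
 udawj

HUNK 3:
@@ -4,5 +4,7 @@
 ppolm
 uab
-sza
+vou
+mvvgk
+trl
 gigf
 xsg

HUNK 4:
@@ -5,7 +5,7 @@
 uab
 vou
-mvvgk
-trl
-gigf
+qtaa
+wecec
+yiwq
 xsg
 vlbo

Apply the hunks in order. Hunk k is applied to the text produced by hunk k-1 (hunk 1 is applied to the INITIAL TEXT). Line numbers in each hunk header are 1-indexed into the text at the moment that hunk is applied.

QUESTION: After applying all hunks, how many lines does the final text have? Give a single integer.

Hunk 1: at line 6 remove [stzy,pfc,txe] add [xsg,nfhpr,udawj] -> 13 lines: yyive uufic novv ppolm uab sza gigf xsg nfhpr udawj orz etedt qgh
Hunk 2: at line 8 remove [nfhpr] add [vlbo,kqqfz] -> 14 lines: yyive uufic novv ppolm uab sza gigf xsg vlbo kqqfz udawj orz etedt qgh
Hunk 3: at line 4 remove [sza] add [vou,mvvgk,trl] -> 16 lines: yyive uufic novv ppolm uab vou mvvgk trl gigf xsg vlbo kqqfz udawj orz etedt qgh
Hunk 4: at line 5 remove [mvvgk,trl,gigf] add [qtaa,wecec,yiwq] -> 16 lines: yyive uufic novv ppolm uab vou qtaa wecec yiwq xsg vlbo kqqfz udawj orz etedt qgh
Final line count: 16

Answer: 16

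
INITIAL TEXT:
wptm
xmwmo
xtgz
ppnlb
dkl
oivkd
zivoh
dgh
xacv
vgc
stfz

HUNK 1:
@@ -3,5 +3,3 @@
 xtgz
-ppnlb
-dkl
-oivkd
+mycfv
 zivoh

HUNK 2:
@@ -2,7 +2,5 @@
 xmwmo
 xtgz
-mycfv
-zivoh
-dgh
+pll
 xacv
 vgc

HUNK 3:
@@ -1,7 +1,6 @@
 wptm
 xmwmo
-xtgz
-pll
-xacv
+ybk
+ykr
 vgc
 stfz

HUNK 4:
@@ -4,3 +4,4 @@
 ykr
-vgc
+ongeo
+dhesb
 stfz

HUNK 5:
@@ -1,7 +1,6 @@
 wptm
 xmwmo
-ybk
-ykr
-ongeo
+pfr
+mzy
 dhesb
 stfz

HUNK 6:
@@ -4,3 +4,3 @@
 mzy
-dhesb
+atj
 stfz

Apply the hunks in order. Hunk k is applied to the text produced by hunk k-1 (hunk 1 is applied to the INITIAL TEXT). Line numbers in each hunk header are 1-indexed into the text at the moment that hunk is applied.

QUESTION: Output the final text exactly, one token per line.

Answer: wptm
xmwmo
pfr
mzy
atj
stfz

Derivation:
Hunk 1: at line 3 remove [ppnlb,dkl,oivkd] add [mycfv] -> 9 lines: wptm xmwmo xtgz mycfv zivoh dgh xacv vgc stfz
Hunk 2: at line 2 remove [mycfv,zivoh,dgh] add [pll] -> 7 lines: wptm xmwmo xtgz pll xacv vgc stfz
Hunk 3: at line 1 remove [xtgz,pll,xacv] add [ybk,ykr] -> 6 lines: wptm xmwmo ybk ykr vgc stfz
Hunk 4: at line 4 remove [vgc] add [ongeo,dhesb] -> 7 lines: wptm xmwmo ybk ykr ongeo dhesb stfz
Hunk 5: at line 1 remove [ybk,ykr,ongeo] add [pfr,mzy] -> 6 lines: wptm xmwmo pfr mzy dhesb stfz
Hunk 6: at line 4 remove [dhesb] add [atj] -> 6 lines: wptm xmwmo pfr mzy atj stfz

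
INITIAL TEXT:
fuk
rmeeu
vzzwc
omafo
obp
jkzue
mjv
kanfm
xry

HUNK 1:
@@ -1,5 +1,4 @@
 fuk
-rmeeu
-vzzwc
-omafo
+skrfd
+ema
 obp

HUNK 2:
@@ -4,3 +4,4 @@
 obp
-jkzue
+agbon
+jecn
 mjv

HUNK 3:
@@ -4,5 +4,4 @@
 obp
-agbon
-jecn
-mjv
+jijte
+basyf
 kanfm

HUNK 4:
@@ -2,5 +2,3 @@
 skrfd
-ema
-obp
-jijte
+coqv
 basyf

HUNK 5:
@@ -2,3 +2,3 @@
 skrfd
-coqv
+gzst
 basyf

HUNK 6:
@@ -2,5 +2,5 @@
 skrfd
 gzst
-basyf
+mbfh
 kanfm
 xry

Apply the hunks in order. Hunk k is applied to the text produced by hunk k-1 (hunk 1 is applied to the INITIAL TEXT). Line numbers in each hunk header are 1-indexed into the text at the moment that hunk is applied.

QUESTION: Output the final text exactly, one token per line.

Answer: fuk
skrfd
gzst
mbfh
kanfm
xry

Derivation:
Hunk 1: at line 1 remove [rmeeu,vzzwc,omafo] add [skrfd,ema] -> 8 lines: fuk skrfd ema obp jkzue mjv kanfm xry
Hunk 2: at line 4 remove [jkzue] add [agbon,jecn] -> 9 lines: fuk skrfd ema obp agbon jecn mjv kanfm xry
Hunk 3: at line 4 remove [agbon,jecn,mjv] add [jijte,basyf] -> 8 lines: fuk skrfd ema obp jijte basyf kanfm xry
Hunk 4: at line 2 remove [ema,obp,jijte] add [coqv] -> 6 lines: fuk skrfd coqv basyf kanfm xry
Hunk 5: at line 2 remove [coqv] add [gzst] -> 6 lines: fuk skrfd gzst basyf kanfm xry
Hunk 6: at line 2 remove [basyf] add [mbfh] -> 6 lines: fuk skrfd gzst mbfh kanfm xry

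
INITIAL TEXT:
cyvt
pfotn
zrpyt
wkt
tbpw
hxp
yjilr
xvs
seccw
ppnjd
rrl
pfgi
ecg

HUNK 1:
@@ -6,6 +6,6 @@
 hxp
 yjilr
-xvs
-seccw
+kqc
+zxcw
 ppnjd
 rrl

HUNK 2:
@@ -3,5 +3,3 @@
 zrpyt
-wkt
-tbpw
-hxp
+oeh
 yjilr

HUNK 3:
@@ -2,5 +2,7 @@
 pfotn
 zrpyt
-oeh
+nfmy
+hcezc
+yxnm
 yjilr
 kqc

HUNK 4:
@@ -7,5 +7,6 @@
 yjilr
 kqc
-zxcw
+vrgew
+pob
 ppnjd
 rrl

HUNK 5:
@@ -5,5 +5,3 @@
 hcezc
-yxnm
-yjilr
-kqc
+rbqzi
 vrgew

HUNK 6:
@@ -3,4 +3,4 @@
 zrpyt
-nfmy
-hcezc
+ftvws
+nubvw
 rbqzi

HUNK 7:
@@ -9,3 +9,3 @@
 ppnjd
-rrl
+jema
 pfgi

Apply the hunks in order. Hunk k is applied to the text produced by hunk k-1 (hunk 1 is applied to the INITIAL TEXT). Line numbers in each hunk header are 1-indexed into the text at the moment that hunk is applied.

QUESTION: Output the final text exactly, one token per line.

Answer: cyvt
pfotn
zrpyt
ftvws
nubvw
rbqzi
vrgew
pob
ppnjd
jema
pfgi
ecg

Derivation:
Hunk 1: at line 6 remove [xvs,seccw] add [kqc,zxcw] -> 13 lines: cyvt pfotn zrpyt wkt tbpw hxp yjilr kqc zxcw ppnjd rrl pfgi ecg
Hunk 2: at line 3 remove [wkt,tbpw,hxp] add [oeh] -> 11 lines: cyvt pfotn zrpyt oeh yjilr kqc zxcw ppnjd rrl pfgi ecg
Hunk 3: at line 2 remove [oeh] add [nfmy,hcezc,yxnm] -> 13 lines: cyvt pfotn zrpyt nfmy hcezc yxnm yjilr kqc zxcw ppnjd rrl pfgi ecg
Hunk 4: at line 7 remove [zxcw] add [vrgew,pob] -> 14 lines: cyvt pfotn zrpyt nfmy hcezc yxnm yjilr kqc vrgew pob ppnjd rrl pfgi ecg
Hunk 5: at line 5 remove [yxnm,yjilr,kqc] add [rbqzi] -> 12 lines: cyvt pfotn zrpyt nfmy hcezc rbqzi vrgew pob ppnjd rrl pfgi ecg
Hunk 6: at line 3 remove [nfmy,hcezc] add [ftvws,nubvw] -> 12 lines: cyvt pfotn zrpyt ftvws nubvw rbqzi vrgew pob ppnjd rrl pfgi ecg
Hunk 7: at line 9 remove [rrl] add [jema] -> 12 lines: cyvt pfotn zrpyt ftvws nubvw rbqzi vrgew pob ppnjd jema pfgi ecg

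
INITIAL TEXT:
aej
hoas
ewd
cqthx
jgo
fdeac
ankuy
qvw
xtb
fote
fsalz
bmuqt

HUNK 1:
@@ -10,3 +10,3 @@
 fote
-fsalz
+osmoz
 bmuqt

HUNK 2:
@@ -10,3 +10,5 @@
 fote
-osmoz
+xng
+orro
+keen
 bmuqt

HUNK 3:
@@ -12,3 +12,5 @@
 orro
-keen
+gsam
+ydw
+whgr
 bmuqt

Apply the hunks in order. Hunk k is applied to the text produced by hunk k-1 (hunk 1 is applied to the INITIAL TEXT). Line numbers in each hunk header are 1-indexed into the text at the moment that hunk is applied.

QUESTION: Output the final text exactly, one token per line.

Hunk 1: at line 10 remove [fsalz] add [osmoz] -> 12 lines: aej hoas ewd cqthx jgo fdeac ankuy qvw xtb fote osmoz bmuqt
Hunk 2: at line 10 remove [osmoz] add [xng,orro,keen] -> 14 lines: aej hoas ewd cqthx jgo fdeac ankuy qvw xtb fote xng orro keen bmuqt
Hunk 3: at line 12 remove [keen] add [gsam,ydw,whgr] -> 16 lines: aej hoas ewd cqthx jgo fdeac ankuy qvw xtb fote xng orro gsam ydw whgr bmuqt

Answer: aej
hoas
ewd
cqthx
jgo
fdeac
ankuy
qvw
xtb
fote
xng
orro
gsam
ydw
whgr
bmuqt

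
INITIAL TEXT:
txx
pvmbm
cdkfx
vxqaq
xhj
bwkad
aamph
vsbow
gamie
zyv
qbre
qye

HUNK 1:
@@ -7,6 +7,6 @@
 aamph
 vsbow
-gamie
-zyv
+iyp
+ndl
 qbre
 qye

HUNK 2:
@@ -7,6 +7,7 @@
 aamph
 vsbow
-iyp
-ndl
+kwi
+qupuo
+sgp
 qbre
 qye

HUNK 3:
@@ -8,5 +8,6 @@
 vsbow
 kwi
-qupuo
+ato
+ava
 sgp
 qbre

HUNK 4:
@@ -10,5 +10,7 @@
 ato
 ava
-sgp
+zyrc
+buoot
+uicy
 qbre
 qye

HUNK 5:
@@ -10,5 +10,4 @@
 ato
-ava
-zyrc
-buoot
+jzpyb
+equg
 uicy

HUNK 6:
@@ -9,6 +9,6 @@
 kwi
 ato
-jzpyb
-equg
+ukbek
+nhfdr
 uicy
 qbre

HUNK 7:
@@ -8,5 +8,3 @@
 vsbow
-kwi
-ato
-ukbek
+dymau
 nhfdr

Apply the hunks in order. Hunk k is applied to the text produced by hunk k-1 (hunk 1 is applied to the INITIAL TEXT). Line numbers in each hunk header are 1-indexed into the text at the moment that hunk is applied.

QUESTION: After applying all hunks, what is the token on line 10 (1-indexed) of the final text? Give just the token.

Answer: nhfdr

Derivation:
Hunk 1: at line 7 remove [gamie,zyv] add [iyp,ndl] -> 12 lines: txx pvmbm cdkfx vxqaq xhj bwkad aamph vsbow iyp ndl qbre qye
Hunk 2: at line 7 remove [iyp,ndl] add [kwi,qupuo,sgp] -> 13 lines: txx pvmbm cdkfx vxqaq xhj bwkad aamph vsbow kwi qupuo sgp qbre qye
Hunk 3: at line 8 remove [qupuo] add [ato,ava] -> 14 lines: txx pvmbm cdkfx vxqaq xhj bwkad aamph vsbow kwi ato ava sgp qbre qye
Hunk 4: at line 10 remove [sgp] add [zyrc,buoot,uicy] -> 16 lines: txx pvmbm cdkfx vxqaq xhj bwkad aamph vsbow kwi ato ava zyrc buoot uicy qbre qye
Hunk 5: at line 10 remove [ava,zyrc,buoot] add [jzpyb,equg] -> 15 lines: txx pvmbm cdkfx vxqaq xhj bwkad aamph vsbow kwi ato jzpyb equg uicy qbre qye
Hunk 6: at line 9 remove [jzpyb,equg] add [ukbek,nhfdr] -> 15 lines: txx pvmbm cdkfx vxqaq xhj bwkad aamph vsbow kwi ato ukbek nhfdr uicy qbre qye
Hunk 7: at line 8 remove [kwi,ato,ukbek] add [dymau] -> 13 lines: txx pvmbm cdkfx vxqaq xhj bwkad aamph vsbow dymau nhfdr uicy qbre qye
Final line 10: nhfdr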